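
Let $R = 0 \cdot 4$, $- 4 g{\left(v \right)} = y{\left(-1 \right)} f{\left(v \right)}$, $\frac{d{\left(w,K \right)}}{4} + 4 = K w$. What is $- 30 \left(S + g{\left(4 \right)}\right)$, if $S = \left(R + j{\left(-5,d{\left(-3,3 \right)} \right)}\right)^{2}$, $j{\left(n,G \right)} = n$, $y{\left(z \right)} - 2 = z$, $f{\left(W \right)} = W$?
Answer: $-720$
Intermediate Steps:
$d{\left(w,K \right)} = -16 + 4 K w$
$y{\left(z \right)} = 2 + z$
$g{\left(v \right)} = - \frac{v}{4}$ ($g{\left(v \right)} = - \frac{\left(2 - 1\right) v}{4} = - \frac{1 v}{4} = - \frac{v}{4}$)
$R = 0$
$S = 25$ ($S = \left(0 - 5\right)^{2} = \left(-5\right)^{2} = 25$)
$- 30 \left(S + g{\left(4 \right)}\right) = - 30 \left(25 - 1\right) = \left(-30\right) 24 = -720$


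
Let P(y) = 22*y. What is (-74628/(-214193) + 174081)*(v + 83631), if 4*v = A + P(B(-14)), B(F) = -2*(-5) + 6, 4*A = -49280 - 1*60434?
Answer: 22927593714857595/1713544 ≈ 1.3380e+10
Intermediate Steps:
A = -54857/2 (A = (-49280 - 1*60434)/4 = (-49280 - 60434)/4 = (¼)*(-109714) = -54857/2 ≈ -27429.)
B(F) = 16 (B(F) = 10 + 6 = 16)
v = -54153/8 (v = (-54857/2 + 22*16)/4 = (-54857/2 + 352)/4 = (¼)*(-54153/2) = -54153/8 ≈ -6769.1)
(-74628/(-214193) + 174081)*(v + 83631) = (-74628/(-214193) + 174081)*(-54153/8 + 83631) = (-74628*(-1/214193) + 174081)*(614895/8) = (74628/214193 + 174081)*(614895/8) = (37287006261/214193)*(614895/8) = 22927593714857595/1713544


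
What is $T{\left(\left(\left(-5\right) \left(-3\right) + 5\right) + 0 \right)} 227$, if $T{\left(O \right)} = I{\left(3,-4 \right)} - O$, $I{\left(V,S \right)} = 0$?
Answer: $-4540$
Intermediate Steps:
$T{\left(O \right)} = - O$ ($T{\left(O \right)} = 0 - O = - O$)
$T{\left(\left(\left(-5\right) \left(-3\right) + 5\right) + 0 \right)} 227 = - (\left(\left(-5\right) \left(-3\right) + 5\right) + 0) 227 = - (\left(15 + 5\right) + 0) 227 = - (20 + 0) 227 = \left(-1\right) 20 \cdot 227 = \left(-20\right) 227 = -4540$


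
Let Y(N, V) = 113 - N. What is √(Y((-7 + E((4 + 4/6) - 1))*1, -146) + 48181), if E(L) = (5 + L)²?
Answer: √434033/3 ≈ 219.60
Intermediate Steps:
√(Y((-7 + E((4 + 4/6) - 1))*1, -146) + 48181) = √((113 - (-7 + (5 + ((4 + 4/6) - 1))²)) + 48181) = √((113 - (-7 + (5 + ((4 + 4*(⅙)) - 1))²)) + 48181) = √((113 - (-7 + (5 + ((4 + ⅔) - 1))²)) + 48181) = √((113 - (-7 + (5 + (14/3 - 1))²)) + 48181) = √((113 - (-7 + (5 + 11/3)²)) + 48181) = √((113 - (-7 + (26/3)²)) + 48181) = √((113 - (-7 + 676/9)) + 48181) = √((113 - 613/9) + 48181) = √(404/9 + 48181) = √(434033/9) = √434033/3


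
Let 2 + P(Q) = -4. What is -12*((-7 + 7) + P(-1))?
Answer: 72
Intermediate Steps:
P(Q) = -6 (P(Q) = -2 - 4 = -6)
-12*((-7 + 7) + P(-1)) = -12*((-7 + 7) - 6) = -12*(0 - 6) = -12*(-6) = 72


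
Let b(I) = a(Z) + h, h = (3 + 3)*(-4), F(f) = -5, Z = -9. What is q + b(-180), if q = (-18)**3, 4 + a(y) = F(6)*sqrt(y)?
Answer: -5860 - 15*I ≈ -5860.0 - 15.0*I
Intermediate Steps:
a(y) = -4 - 5*sqrt(y)
q = -5832
h = -24 (h = 6*(-4) = -24)
b(I) = -28 - 15*I (b(I) = (-4 - 15*I) - 24 = -28 - 15*I)
q + b(-180) = -5832 + (-28 - 15*I) = -5860 - 15*I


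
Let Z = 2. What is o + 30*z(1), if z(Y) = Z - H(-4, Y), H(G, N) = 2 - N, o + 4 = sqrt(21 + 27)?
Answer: 26 + 4*sqrt(3) ≈ 32.928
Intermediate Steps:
o = -4 + 4*sqrt(3) (o = -4 + sqrt(21 + 27) = -4 + sqrt(48) = -4 + 4*sqrt(3) ≈ 2.9282)
z(Y) = Y (z(Y) = 2 - (2 - Y) = 2 + (-2 + Y) = Y)
o + 30*z(1) = (-4 + 4*sqrt(3)) + 30*1 = (-4 + 4*sqrt(3)) + 30 = 26 + 4*sqrt(3)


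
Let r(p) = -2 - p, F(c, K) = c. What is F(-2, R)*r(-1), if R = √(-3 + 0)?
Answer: 2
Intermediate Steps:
R = I*√3 (R = √(-3) = I*√3 ≈ 1.732*I)
F(-2, R)*r(-1) = -2*(-2 - 1*(-1)) = -2*(-2 + 1) = -2*(-1) = 2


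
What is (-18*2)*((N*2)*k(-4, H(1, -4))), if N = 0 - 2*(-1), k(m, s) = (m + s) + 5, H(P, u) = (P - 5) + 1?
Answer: 288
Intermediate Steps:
H(P, u) = -4 + P (H(P, u) = (-5 + P) + 1 = -4 + P)
k(m, s) = 5 + m + s
N = 2 (N = 0 + 2 = 2)
(-18*2)*((N*2)*k(-4, H(1, -4))) = (-18*2)*((2*2)*(5 - 4 + (-4 + 1))) = -144*(5 - 4 - 3) = -144*(-2) = -36*(-8) = 288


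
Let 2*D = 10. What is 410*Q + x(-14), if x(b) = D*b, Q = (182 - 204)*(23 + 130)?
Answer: -1380130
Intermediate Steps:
D = 5 (D = (½)*10 = 5)
Q = -3366 (Q = -22*153 = -3366)
x(b) = 5*b
410*Q + x(-14) = 410*(-3366) + 5*(-14) = -1380060 - 70 = -1380130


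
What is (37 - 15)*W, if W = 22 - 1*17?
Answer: 110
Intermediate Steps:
W = 5 (W = 22 - 17 = 5)
(37 - 15)*W = (37 - 15)*5 = 22*5 = 110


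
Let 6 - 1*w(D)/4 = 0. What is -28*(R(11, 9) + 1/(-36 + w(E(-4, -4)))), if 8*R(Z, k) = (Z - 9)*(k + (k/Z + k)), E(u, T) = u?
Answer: -4270/33 ≈ -129.39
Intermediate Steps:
w(D) = 24 (w(D) = 24 - 4*0 = 24 + 0 = 24)
R(Z, k) = (-9 + Z)*(2*k + k/Z)/8 (R(Z, k) = ((Z - 9)*(k + (k/Z + k)))/8 = ((-9 + Z)*(k + (k/Z + k)))/8 = ((-9 + Z)*(k + (k + k/Z)))/8 = ((-9 + Z)*(2*k + k/Z))/8 = (-9 + Z)*(2*k + k/Z)/8)
-28*(R(11, 9) + 1/(-36 + w(E(-4, -4)))) = -28*((⅛)*9*(-9 + 11*(-17 + 2*11))/11 + 1/(-36 + 24)) = -28*((⅛)*9*(1/11)*(-9 + 11*(-17 + 22)) + 1/(-12)) = -28*((⅛)*9*(1/11)*(-9 + 11*5) - 1/12) = -28*((⅛)*9*(1/11)*(-9 + 55) - 1/12) = -28*((⅛)*9*(1/11)*46 - 1/12) = -28*(207/44 - 1/12) = -28*305/66 = -4270/33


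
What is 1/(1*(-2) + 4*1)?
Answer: 1/2 ≈ 0.50000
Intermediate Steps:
1/(1*(-2) + 4*1) = 1/(-2 + 4) = 1/2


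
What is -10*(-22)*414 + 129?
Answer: 91209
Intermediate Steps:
-10*(-22)*414 + 129 = 220*414 + 129 = 91080 + 129 = 91209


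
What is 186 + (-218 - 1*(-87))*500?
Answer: -65314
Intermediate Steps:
186 + (-218 - 1*(-87))*500 = 186 + (-218 + 87)*500 = 186 - 131*500 = 186 - 65500 = -65314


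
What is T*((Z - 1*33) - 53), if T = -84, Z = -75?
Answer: 13524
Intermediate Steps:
T*((Z - 1*33) - 53) = -84*((-75 - 1*33) - 53) = -84*((-75 - 33) - 53) = -84*(-108 - 53) = -84*(-161) = 13524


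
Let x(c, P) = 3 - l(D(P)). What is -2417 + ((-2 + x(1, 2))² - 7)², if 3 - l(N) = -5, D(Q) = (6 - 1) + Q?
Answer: -653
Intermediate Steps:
D(Q) = 5 + Q
l(N) = 8 (l(N) = 3 - 1*(-5) = 3 + 5 = 8)
x(c, P) = -5 (x(c, P) = 3 - 1*8 = 3 - 8 = -5)
-2417 + ((-2 + x(1, 2))² - 7)² = -2417 + ((-2 - 5)² - 7)² = -2417 + ((-7)² - 7)² = -2417 + (49 - 7)² = -2417 + 42² = -2417 + 1764 = -653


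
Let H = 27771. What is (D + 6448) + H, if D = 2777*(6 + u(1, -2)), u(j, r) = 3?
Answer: 59212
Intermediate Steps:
D = 24993 (D = 2777*(6 + 3) = 2777*9 = 24993)
(D + 6448) + H = (24993 + 6448) + 27771 = 31441 + 27771 = 59212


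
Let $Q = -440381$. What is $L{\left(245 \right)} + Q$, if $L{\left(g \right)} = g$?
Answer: $-440136$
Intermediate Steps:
$L{\left(245 \right)} + Q = 245 - 440381 = -440136$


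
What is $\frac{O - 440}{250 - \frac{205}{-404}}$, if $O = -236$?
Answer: $- \frac{21008}{7785} \approx -2.6985$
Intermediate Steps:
$\frac{O - 440}{250 - \frac{205}{-404}} = \frac{-236 - 440}{250 - \frac{205}{-404}} = - \frac{676}{250 - - \frac{205}{404}} = - \frac{676}{250 + \frac{205}{404}} = - \frac{676}{\frac{101205}{404}} = \left(-676\right) \frac{404}{101205} = - \frac{21008}{7785}$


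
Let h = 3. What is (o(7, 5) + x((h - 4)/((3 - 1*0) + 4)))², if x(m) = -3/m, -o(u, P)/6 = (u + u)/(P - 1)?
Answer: 0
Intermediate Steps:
o(u, P) = -12*u/(-1 + P) (o(u, P) = -6*(u + u)/(P - 1) = -6*2*u/(-1 + P) = -12*u/(-1 + P))
(o(7, 5) + x((h - 4)/((3 - 1*0) + 4)))² = (-12*7/(-1 + 5) - 3*((3 - 1*0) + 4)/(3 - 4))² = (-12*7/4 - 3/((-1/((3 + 0) + 4))))² = (-12*7*¼ - 3/((-1/(3 + 4))))² = (-21 - 3/((-1/7)))² = (-21 - 3/((-1*⅐)))² = (-21 - 3/(-⅐))² = (-21 - 3*(-7))² = (-21 + 21)² = 0² = 0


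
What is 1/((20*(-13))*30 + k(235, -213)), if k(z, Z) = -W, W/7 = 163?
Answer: -1/8941 ≈ -0.00011184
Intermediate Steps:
W = 1141 (W = 7*163 = 1141)
k(z, Z) = -1141 (k(z, Z) = -1*1141 = -1141)
1/((20*(-13))*30 + k(235, -213)) = 1/((20*(-13))*30 - 1141) = 1/(-260*30 - 1141) = 1/(-7800 - 1141) = 1/(-8941) = -1/8941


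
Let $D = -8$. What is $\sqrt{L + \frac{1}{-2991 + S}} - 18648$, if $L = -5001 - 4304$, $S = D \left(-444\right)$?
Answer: $-18648 + \frac{2 i \sqrt{732119586}}{561} \approx -18648.0 + 96.462 i$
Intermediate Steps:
$S = 3552$ ($S = \left(-8\right) \left(-444\right) = 3552$)
$L = -9305$
$\sqrt{L + \frac{1}{-2991 + S}} - 18648 = \sqrt{-9305 + \frac{1}{-2991 + 3552}} - 18648 = \sqrt{-9305 + \frac{1}{561}} - 18648 = \sqrt{- \frac{5220104}{561}} - 18648 = \frac{2 i \sqrt{732119586}}{561} - 18648 = -18648 + \frac{2 i \sqrt{732119586}}{561}$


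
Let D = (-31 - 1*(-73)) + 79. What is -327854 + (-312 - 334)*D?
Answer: -406020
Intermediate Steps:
D = 121 (D = (-31 + 73) + 79 = 42 + 79 = 121)
-327854 + (-312 - 334)*D = -327854 + (-312 - 334)*121 = -327854 - 646*121 = -327854 - 78166 = -406020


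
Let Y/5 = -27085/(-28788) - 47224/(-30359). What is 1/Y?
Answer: 873974892/10908790135 ≈ 0.080117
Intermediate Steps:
Y = 10908790135/873974892 (Y = 5*(-27085/(-28788) - 47224/(-30359)) = 5*(-27085*(-1/28788) - 47224*(-1/30359)) = 5*(27085/28788 + 47224/30359) = 5*(2181758027/873974892) = 10908790135/873974892 ≈ 12.482)
1/Y = 1/(10908790135/873974892) = 873974892/10908790135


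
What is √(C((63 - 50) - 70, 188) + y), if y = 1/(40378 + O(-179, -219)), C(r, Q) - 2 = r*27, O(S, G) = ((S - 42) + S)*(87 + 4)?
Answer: I*√2702469770/1326 ≈ 39.205*I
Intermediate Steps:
O(S, G) = -3822 + 182*S (O(S, G) = ((-42 + S) + S)*91 = (-42 + 2*S)*91 = -3822 + 182*S)
C(r, Q) = 2 + 27*r (C(r, Q) = 2 + r*27 = 2 + 27*r)
y = 1/3978 (y = 1/(40378 + (-3822 + 182*(-179))) = 1/(40378 + (-3822 - 32578)) = 1/(40378 - 36400) = 1/3978 ≈ 0.00025138)
√(C((63 - 50) - 70, 188) + y) = √((2 + 27*((63 - 50) - 70)) + 1/3978) = √((2 + 27*(13 - 70)) + 1/3978) = √((2 + 27*(-57)) + 1/3978) = √((2 - 1539) + 1/3978) = √(-1537 + 1/3978) = √(-6114185/3978) = I*√2702469770/1326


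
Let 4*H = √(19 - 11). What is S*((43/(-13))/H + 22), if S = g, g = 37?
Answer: 814 - 1591*√2/13 ≈ 640.92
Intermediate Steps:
H = √2/2 (H = √(19 - 11)/4 = √8/4 = (2*√2)/4 = √2/2 ≈ 0.70711)
S = 37
S*((43/(-13))/H + 22) = 37*((43/(-13))/((√2/2)) + 22) = 37*((43*(-1/13))*√2 + 22) = 37*(-43*√2/13 + 22) = 37*(22 - 43*√2/13) = 814 - 1591*√2/13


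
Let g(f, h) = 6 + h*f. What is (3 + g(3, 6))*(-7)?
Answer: -189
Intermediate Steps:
g(f, h) = 6 + f*h
(3 + g(3, 6))*(-7) = (3 + (6 + 3*6))*(-7) = (3 + (6 + 18))*(-7) = (3 + 24)*(-7) = 27*(-7) = -189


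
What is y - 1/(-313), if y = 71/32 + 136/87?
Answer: 3298361/871392 ≈ 3.7852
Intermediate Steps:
y = 10529/2784 (y = 71*(1/32) + 136*(1/87) = 71/32 + 136/87 = 10529/2784 ≈ 3.7820)
y - 1/(-313) = 10529/2784 - 1/(-313) = 10529/2784 - 1*(-1/313) = 10529/2784 + 1/313 = 3298361/871392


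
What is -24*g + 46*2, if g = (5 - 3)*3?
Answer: -52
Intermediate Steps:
g = 6 (g = 2*3 = 6)
-24*g + 46*2 = -24*6 + 46*2 = -144 + 92 = -52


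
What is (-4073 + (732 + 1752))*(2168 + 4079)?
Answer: -9926483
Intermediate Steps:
(-4073 + (732 + 1752))*(2168 + 4079) = (-4073 + 2484)*6247 = -1589*6247 = -9926483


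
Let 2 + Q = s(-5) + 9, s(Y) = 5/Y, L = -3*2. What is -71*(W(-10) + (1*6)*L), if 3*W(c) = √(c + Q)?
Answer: 2556 - 142*I/3 ≈ 2556.0 - 47.333*I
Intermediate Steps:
L = -6
Q = 6 (Q = -2 + (5/(-5) + 9) = -2 + (5*(-⅕) + 9) = -2 + (-1 + 9) = -2 + 8 = 6)
W(c) = √(6 + c)/3 (W(c) = √(c + 6)/3 = √(6 + c)/3)
-71*(W(-10) + (1*6)*L) = -71*(√(6 - 10)/3 + (1*6)*(-6)) = -71*(√(-4)/3 + 6*(-6)) = -71*((2*I)/3 - 36) = -71*(2*I/3 - 36) = -71*(-36 + 2*I/3) = 2556 - 142*I/3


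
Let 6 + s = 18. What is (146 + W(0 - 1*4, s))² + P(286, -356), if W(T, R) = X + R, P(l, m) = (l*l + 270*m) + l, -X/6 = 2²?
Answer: 3918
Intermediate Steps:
X = -24 (X = -6*2² = -6*4 = -24)
P(l, m) = l + l² + 270*m (P(l, m) = (l² + 270*m) + l = l + l² + 270*m)
s = 12 (s = -6 + 18 = 12)
W(T, R) = -24 + R
(146 + W(0 - 1*4, s))² + P(286, -356) = (146 + (-24 + 12))² + (286 + 286² + 270*(-356)) = (146 - 12)² + (286 + 81796 - 96120) = 134² - 14038 = 17956 - 14038 = 3918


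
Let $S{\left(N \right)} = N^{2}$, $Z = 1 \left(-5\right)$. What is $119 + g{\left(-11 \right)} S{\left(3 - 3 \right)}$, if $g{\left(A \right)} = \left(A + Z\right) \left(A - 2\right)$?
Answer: $119$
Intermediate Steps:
$Z = -5$
$g{\left(A \right)} = \left(-5 + A\right) \left(-2 + A\right)$ ($g{\left(A \right)} = \left(A - 5\right) \left(A - 2\right) = \left(-5 + A\right) \left(-2 + A\right)$)
$119 + g{\left(-11 \right)} S{\left(3 - 3 \right)} = 119 + \left(10 + \left(-11\right)^{2} - -77\right) \left(3 - 3\right)^{2} = 119 + \left(10 + 121 + 77\right) \left(3 - 3\right)^{2} = 119 + 208 \cdot 0^{2} = 119 + 208 \cdot 0 = 119 + 0 = 119$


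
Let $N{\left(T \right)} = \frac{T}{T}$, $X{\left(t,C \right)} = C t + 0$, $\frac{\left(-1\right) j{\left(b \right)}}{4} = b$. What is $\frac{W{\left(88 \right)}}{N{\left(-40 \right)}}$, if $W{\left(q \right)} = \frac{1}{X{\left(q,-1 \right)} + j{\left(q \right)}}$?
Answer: $- \frac{1}{440} \approx -0.0022727$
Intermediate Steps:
$j{\left(b \right)} = - 4 b$
$X{\left(t,C \right)} = C t$
$N{\left(T \right)} = 1$
$W{\left(q \right)} = - \frac{1}{5 q}$ ($W{\left(q \right)} = \frac{1}{- q - 4 q} = \frac{1}{\left(-5\right) q} = - \frac{1}{5 q}$)
$\frac{W{\left(88 \right)}}{N{\left(-40 \right)}} = \frac{\left(- \frac{1}{5}\right) \frac{1}{88}}{1} = \left(- \frac{1}{5}\right) \frac{1}{88} \cdot 1 = \left(- \frac{1}{440}\right) 1 = - \frac{1}{440}$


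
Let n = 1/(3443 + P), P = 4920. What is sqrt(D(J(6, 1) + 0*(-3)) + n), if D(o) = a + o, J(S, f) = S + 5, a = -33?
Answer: I*sqrt(1538666555)/8363 ≈ 4.6904*I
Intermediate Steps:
J(S, f) = 5 + S
n = 1/8363 (n = 1/(3443 + 4920) = 1/8363 ≈ 0.00011957)
D(o) = -33 + o
sqrt(D(J(6, 1) + 0*(-3)) + n) = sqrt((-33 + ((5 + 6) + 0*(-3))) + 1/8363) = sqrt((-33 + (11 + 0)) + 1/8363) = sqrt((-33 + 11) + 1/8363) = sqrt(-22 + 1/8363) = sqrt(-183985/8363) = I*sqrt(1538666555)/8363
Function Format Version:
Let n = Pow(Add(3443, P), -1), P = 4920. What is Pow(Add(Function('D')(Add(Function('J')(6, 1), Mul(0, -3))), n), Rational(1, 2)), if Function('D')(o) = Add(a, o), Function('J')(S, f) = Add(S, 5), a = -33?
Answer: Mul(Rational(1, 8363), I, Pow(1538666555, Rational(1, 2))) ≈ Mul(4.6904, I)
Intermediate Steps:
Function('J')(S, f) = Add(5, S)
n = Rational(1, 8363) (n = Pow(Add(3443, 4920), -1) = Pow(8363, -1) = Rational(1, 8363) ≈ 0.00011957)
Function('D')(o) = Add(-33, o)
Pow(Add(Function('D')(Add(Function('J')(6, 1), Mul(0, -3))), n), Rational(1, 2)) = Pow(Add(Add(-33, Add(Add(5, 6), Mul(0, -3))), Rational(1, 8363)), Rational(1, 2)) = Pow(Add(Add(-33, Add(11, 0)), Rational(1, 8363)), Rational(1, 2)) = Pow(Add(Add(-33, 11), Rational(1, 8363)), Rational(1, 2)) = Pow(Add(-22, Rational(1, 8363)), Rational(1, 2)) = Pow(Rational(-183985, 8363), Rational(1, 2)) = Mul(Rational(1, 8363), I, Pow(1538666555, Rational(1, 2)))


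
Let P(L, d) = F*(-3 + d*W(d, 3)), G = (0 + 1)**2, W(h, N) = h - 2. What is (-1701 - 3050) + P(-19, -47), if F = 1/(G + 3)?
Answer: -4176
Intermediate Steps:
W(h, N) = -2 + h
G = 1 (G = 1**2 = 1)
F = 1/4 (F = 1/(1 + 3) = 1/4 ≈ 0.25000)
P(L, d) = -3/4 + d*(-2 + d)/4 (P(L, d) = (-3 + d*(-2 + d))/4 = -3/4 + d*(-2 + d)/4)
(-1701 - 3050) + P(-19, -47) = (-1701 - 3050) + (-3/4 + (1/4)*(-47)*(-2 - 47)) = -4751 + (-3/4 + (1/4)*(-47)*(-49)) = -4751 + (-3/4 + 2303/4) = -4751 + 575 = -4176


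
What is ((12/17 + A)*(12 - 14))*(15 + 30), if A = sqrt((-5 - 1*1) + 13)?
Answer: -1080/17 - 90*sqrt(7) ≈ -301.65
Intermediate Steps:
A = sqrt(7) (A = sqrt((-5 - 1) + 13) = sqrt(-6 + 13) = sqrt(7) ≈ 2.6458)
((12/17 + A)*(12 - 14))*(15 + 30) = ((12/17 + sqrt(7))*(12 - 14))*(15 + 30) = ((12*(1/17) + sqrt(7))*(-2))*45 = ((12/17 + sqrt(7))*(-2))*45 = (-24/17 - 2*sqrt(7))*45 = -1080/17 - 90*sqrt(7)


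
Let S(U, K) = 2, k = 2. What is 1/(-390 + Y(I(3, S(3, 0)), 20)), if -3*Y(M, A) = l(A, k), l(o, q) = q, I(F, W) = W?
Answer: -3/1172 ≈ -0.0025597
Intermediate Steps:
Y(M, A) = -2/3 (Y(M, A) = -1/3*2 = -2/3)
1/(-390 + Y(I(3, S(3, 0)), 20)) = 1/(-390 - 2/3) = 1/(-1172/3) = -3/1172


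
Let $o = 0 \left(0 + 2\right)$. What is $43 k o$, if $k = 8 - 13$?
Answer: $0$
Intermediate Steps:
$o = 0$ ($o = 0 \cdot 2 = 0$)
$k = -5$ ($k = 8 - 13 = -5$)
$43 k o = 43 \left(-5\right) 0 = \left(-215\right) 0 = 0$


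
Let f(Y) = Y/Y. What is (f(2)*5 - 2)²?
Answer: 9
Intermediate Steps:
f(Y) = 1
(f(2)*5 - 2)² = (1*5 - 2)² = (5 - 2)² = 3² = 9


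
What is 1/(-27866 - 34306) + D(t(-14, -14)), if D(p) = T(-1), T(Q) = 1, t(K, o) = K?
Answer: 62171/62172 ≈ 0.99998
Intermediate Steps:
D(p) = 1
1/(-27866 - 34306) + D(t(-14, -14)) = 1/(-27866 - 34306) + 1 = 1/(-62172) + 1 = -1/62172 + 1 = 62171/62172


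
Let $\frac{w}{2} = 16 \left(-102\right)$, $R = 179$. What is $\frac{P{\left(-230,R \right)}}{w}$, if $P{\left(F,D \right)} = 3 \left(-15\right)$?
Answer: $\frac{15}{1088} \approx 0.013787$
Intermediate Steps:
$w = -3264$ ($w = 2 \cdot 16 \left(-102\right) = 2 \left(-1632\right) = -3264$)
$P{\left(F,D \right)} = -45$
$\frac{P{\left(-230,R \right)}}{w} = - \frac{45}{-3264} = \left(-45\right) \left(- \frac{1}{3264}\right) = \frac{15}{1088}$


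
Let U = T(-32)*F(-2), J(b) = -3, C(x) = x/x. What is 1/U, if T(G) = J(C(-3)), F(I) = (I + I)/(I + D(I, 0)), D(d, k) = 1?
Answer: -1/12 ≈ -0.083333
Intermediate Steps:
F(I) = 2*I/(1 + I) (F(I) = (I + I)/(I + 1) = (2*I)/(1 + I) = 2*I/(1 + I))
C(x) = 1
T(G) = -3
U = -12 (U = -6*(-2)/(1 - 2) = -6*(-2)/(-1) = -6*(-2)*(-1) = -3*4 = -12)
1/U = 1/(-12) = -1/12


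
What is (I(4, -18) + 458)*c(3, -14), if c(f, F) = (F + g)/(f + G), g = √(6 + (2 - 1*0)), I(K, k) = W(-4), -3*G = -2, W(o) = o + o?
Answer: -18900/11 + 2700*√2/11 ≈ -1371.1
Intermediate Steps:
W(o) = 2*o
G = ⅔ (G = -⅓*(-2) = ⅔ ≈ 0.66667)
I(K, k) = -8 (I(K, k) = 2*(-4) = -8)
g = 2*√2 (g = √(6 + (2 + 0)) = √(6 + 2) = √8 = 2*√2 ≈ 2.8284)
c(f, F) = (F + 2*√2)/(⅔ + f) (c(f, F) = (F + 2*√2)/(f + ⅔) = (F + 2*√2)/(⅔ + f))
(I(4, -18) + 458)*c(3, -14) = (-8 + 458)*(3*(-14 + 2*√2)/(2 + 3*3)) = 450*(3*(-14 + 2*√2)/(2 + 9)) = 450*(3*(-14 + 2*√2)/11) = 450*(3*(1/11)*(-14 + 2*√2)) = 450*(-42/11 + 6*√2/11) = -18900/11 + 2700*√2/11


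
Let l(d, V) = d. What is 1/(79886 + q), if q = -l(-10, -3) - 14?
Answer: 1/79882 ≈ 1.2518e-5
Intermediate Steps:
q = -4 (q = -1*(-10) - 14 = 10 - 14 = -4)
1/(79886 + q) = 1/(79886 - 4) = 1/79882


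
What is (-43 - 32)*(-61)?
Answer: 4575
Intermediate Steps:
(-43 - 32)*(-61) = -75*(-61) = 4575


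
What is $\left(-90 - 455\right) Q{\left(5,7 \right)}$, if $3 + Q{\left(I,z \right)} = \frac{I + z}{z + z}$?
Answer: $\frac{8175}{7} \approx 1167.9$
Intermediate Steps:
$Q{\left(I,z \right)} = -3 + \frac{I + z}{2 z}$ ($Q{\left(I,z \right)} = -3 + \frac{I + z}{z + z} = -3 + \frac{I + z}{2 z}$)
$\left(-90 - 455\right) Q{\left(5,7 \right)} = \left(-90 - 455\right) \frac{5 - 35}{2 \cdot 7} = - 545 \cdot \frac{1}{2} \cdot \frac{1}{7} \left(5 - 35\right) = - 545 \cdot \frac{1}{2} \cdot \frac{1}{7} \left(-30\right) = \left(-545\right) \left(- \frac{15}{7}\right) = \frac{8175}{7}$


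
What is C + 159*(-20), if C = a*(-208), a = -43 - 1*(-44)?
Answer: -3388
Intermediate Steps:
a = 1 (a = -43 + 44 = 1)
C = -208 (C = 1*(-208) = -208)
C + 159*(-20) = -208 + 159*(-20) = -208 - 3180 = -3388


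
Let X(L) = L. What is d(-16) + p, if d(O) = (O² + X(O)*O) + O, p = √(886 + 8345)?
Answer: 496 + √9231 ≈ 592.08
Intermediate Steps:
p = √9231 ≈ 96.078
d(O) = O + 2*O² (d(O) = (O² + O*O) + O = (O² + O²) + O = 2*O² + O = O + 2*O²)
d(-16) + p = -16*(1 + 2*(-16)) + √9231 = -16*(1 - 32) + √9231 = -16*(-31) + √9231 = 496 + √9231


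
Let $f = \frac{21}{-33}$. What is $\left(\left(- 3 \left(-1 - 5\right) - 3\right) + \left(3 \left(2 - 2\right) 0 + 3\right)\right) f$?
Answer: $- \frac{126}{11} \approx -11.455$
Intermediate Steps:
$f = - \frac{7}{11}$ ($f = 21 \left(- \frac{1}{33}\right) = - \frac{7}{11} \approx -0.63636$)
$\left(\left(- 3 \left(-1 - 5\right) - 3\right) + \left(3 \left(2 - 2\right) 0 + 3\right)\right) f = \left(\left(- 3 \left(-1 - 5\right) - 3\right) + \left(3 \left(2 - 2\right) 0 + 3\right)\right) \left(- \frac{7}{11}\right) = \left(\left(- 3 \left(-1 - 5\right) - 3\right) + \left(3 \cdot 0 \cdot 0 + 3\right)\right) \left(- \frac{7}{11}\right) = \left(\left(\left(-3\right) \left(-6\right) - 3\right) + \left(3 \cdot 0 + 3\right)\right) \left(- \frac{7}{11}\right) = \left(\left(18 - 3\right) + \left(0 + 3\right)\right) \left(- \frac{7}{11}\right) = \left(15 + 3\right) \left(- \frac{7}{11}\right) = 18 \left(- \frac{7}{11}\right) = - \frac{126}{11}$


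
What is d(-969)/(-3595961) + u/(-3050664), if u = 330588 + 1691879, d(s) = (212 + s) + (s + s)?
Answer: -7264490916307/10970068768104 ≈ -0.66221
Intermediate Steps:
d(s) = 212 + 3*s (d(s) = (212 + s) + 2*s = 212 + 3*s)
u = 2022467
d(-969)/(-3595961) + u/(-3050664) = (212 + 3*(-969))/(-3595961) + 2022467/(-3050664) = (212 - 2907)*(-1/3595961) + 2022467*(-1/3050664) = -2695*(-1/3595961) - 2022467/3050664 = 2695/3595961 - 2022467/3050664 = -7264490916307/10970068768104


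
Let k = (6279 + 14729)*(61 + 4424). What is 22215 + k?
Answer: 94243095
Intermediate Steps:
k = 94220880 (k = 21008*4485 = 94220880)
22215 + k = 22215 + 94220880 = 94243095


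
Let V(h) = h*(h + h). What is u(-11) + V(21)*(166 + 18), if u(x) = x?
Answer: 162277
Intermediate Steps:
V(h) = 2*h² (V(h) = h*(2*h) = 2*h²)
u(-11) + V(21)*(166 + 18) = -11 + (2*21²)*(166 + 18) = -11 + (2*441)*184 = -11 + 882*184 = -11 + 162288 = 162277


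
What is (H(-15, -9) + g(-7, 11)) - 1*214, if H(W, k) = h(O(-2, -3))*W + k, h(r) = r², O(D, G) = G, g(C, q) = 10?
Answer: -348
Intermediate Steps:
H(W, k) = k + 9*W (H(W, k) = (-3)²*W + k = 9*W + k = k + 9*W)
(H(-15, -9) + g(-7, 11)) - 1*214 = ((-9 + 9*(-15)) + 10) - 1*214 = ((-9 - 135) + 10) - 214 = (-144 + 10) - 214 = -134 - 214 = -348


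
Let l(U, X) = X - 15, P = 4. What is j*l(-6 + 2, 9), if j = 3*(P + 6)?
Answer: -180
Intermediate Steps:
l(U, X) = -15 + X
j = 30 (j = 3*(4 + 6) = 3*10 = 30)
j*l(-6 + 2, 9) = 30*(-15 + 9) = 30*(-6) = -180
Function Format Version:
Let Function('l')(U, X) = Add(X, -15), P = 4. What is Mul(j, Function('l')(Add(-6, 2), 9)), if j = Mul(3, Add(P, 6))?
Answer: -180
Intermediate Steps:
Function('l')(U, X) = Add(-15, X)
j = 30 (j = Mul(3, Add(4, 6)) = Mul(3, 10) = 30)
Mul(j, Function('l')(Add(-6, 2), 9)) = Mul(30, Add(-15, 9)) = Mul(30, -6) = -180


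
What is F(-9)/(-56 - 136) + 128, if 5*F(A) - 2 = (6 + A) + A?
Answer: 12289/96 ≈ 128.01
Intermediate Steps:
F(A) = 8/5 + 2*A/5 (F(A) = 2/5 + ((6 + A) + A)/5 = 2/5 + (6 + 2*A)/5 = 2/5 + (6/5 + 2*A/5) = 8/5 + 2*A/5)
F(-9)/(-56 - 136) + 128 = (8/5 + (2/5)*(-9))/(-56 - 136) + 128 = (8/5 - 18/5)/(-192) + 128 = -2*(-1/192) + 128 = 1/96 + 128 = 12289/96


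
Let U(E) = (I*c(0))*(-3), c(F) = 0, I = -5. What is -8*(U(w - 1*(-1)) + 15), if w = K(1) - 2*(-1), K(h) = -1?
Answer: -120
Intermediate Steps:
w = 1 (w = -1 - 2*(-1) = -1 + 2 = 1)
U(E) = 0 (U(E) = -5*0*(-3) = 0*(-3) = 0)
-8*(U(w - 1*(-1)) + 15) = -8*(0 + 15) = -8*15 = -120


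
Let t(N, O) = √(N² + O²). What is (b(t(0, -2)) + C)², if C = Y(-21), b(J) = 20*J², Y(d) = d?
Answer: 3481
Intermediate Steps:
C = -21
(b(t(0, -2)) + C)² = (20*(√(0² + (-2)²))² - 21)² = (20*(√(0 + 4))² - 21)² = (20*(√4)² - 21)² = (20*2² - 21)² = (20*4 - 21)² = (80 - 21)² = 59² = 3481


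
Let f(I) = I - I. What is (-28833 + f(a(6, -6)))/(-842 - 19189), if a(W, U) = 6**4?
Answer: 9611/6677 ≈ 1.4394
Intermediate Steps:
a(W, U) = 1296
f(I) = 0
(-28833 + f(a(6, -6)))/(-842 - 19189) = (-28833 + 0)/(-842 - 19189) = -28833/(-20031) = -28833*(-1/20031) = 9611/6677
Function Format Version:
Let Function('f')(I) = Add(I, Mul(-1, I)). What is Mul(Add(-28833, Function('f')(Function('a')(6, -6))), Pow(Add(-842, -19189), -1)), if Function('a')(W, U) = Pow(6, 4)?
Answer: Rational(9611, 6677) ≈ 1.4394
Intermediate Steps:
Function('a')(W, U) = 1296
Function('f')(I) = 0
Mul(Add(-28833, Function('f')(Function('a')(6, -6))), Pow(Add(-842, -19189), -1)) = Mul(Add(-28833, 0), Pow(Add(-842, -19189), -1)) = Mul(-28833, Pow(-20031, -1)) = Mul(-28833, Rational(-1, 20031)) = Rational(9611, 6677)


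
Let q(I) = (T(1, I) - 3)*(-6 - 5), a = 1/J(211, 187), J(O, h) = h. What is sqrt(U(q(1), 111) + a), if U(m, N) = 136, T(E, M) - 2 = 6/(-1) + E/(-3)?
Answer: sqrt(4755971)/187 ≈ 11.662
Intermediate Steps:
T(E, M) = -4 - E/3 (T(E, M) = 2 + (6/(-1) + E/(-3)) = 2 + (6*(-1) + E*(-1/3)) = 2 + (-6 - E/3) = -4 - E/3)
a = 1/187 ≈ 0.0053476
q(I) = 242/3 (q(I) = ((-4 - 1/3*1) - 3)*(-6 - 5) = ((-4 - 1/3) - 3)*(-11) = (-13/3 - 3)*(-11) = -22/3*(-11) = 242/3)
sqrt(U(q(1), 111) + a) = sqrt(136 + 1/187) = sqrt(25433/187) = sqrt(4755971)/187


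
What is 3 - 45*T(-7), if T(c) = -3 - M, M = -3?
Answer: 3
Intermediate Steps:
T(c) = 0 (T(c) = -3 - 1*(-3) = -3 + 3 = 0)
3 - 45*T(-7) = 3 - 45*0 = 3 + 0 = 3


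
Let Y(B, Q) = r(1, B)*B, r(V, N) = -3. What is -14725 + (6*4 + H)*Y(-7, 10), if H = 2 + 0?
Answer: -14179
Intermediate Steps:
Y(B, Q) = -3*B
H = 2
-14725 + (6*4 + H)*Y(-7, 10) = -14725 + (6*4 + 2)*(-3*(-7)) = -14725 + (24 + 2)*21 = -14725 + 26*21 = -14725 + 546 = -14179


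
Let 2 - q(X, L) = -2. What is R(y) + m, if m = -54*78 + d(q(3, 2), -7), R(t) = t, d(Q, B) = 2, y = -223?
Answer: -4433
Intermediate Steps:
q(X, L) = 4 (q(X, L) = 2 - 1*(-2) = 2 + 2 = 4)
m = -4210 (m = -54*78 + 2 = -4212 + 2 = -4210)
R(y) + m = -223 - 4210 = -4433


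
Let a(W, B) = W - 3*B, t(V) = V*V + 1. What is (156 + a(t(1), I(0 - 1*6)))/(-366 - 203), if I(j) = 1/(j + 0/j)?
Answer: -317/1138 ≈ -0.27856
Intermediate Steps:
t(V) = 1 + V² (t(V) = V² + 1 = 1 + V²)
I(j) = 1/j (I(j) = 1/(j + 0) = 1/j)
(156 + a(t(1), I(0 - 1*6)))/(-366 - 203) = (156 + ((1 + 1²) - 3/(0 - 1*6)))/(-366 - 203) = (156 + ((1 + 1) - 3/(0 - 6)))/(-569) = (156 + (2 - 3/(-6)))*(-1/569) = (156 + (2 - 3*(-⅙)))*(-1/569) = (156 + (2 + ½))*(-1/569) = (156 + 5/2)*(-1/569) = (317/2)*(-1/569) = -317/1138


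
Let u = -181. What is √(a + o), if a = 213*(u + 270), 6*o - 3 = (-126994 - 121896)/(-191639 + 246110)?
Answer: √224985384451570/108942 ≈ 137.68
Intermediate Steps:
o = -85477/326826 (o = ½ + ((-126994 - 121896)/(-191639 + 246110))/6 = ½ + (-248890/54471)/6 = ½ + (-248890*1/54471)/6 = ½ + (⅙)*(-248890/54471) = ½ - 124445/163413 = -85477/326826 ≈ -0.26154)
a = 18957 (a = 213*(-181 + 270) = 213*89 = 18957)
√(a + o) = √(18957 - 85477/326826) = √(6195555005/326826) = √224985384451570/108942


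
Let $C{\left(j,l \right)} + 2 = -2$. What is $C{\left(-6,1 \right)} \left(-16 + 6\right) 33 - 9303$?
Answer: $-7983$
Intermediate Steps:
$C{\left(j,l \right)} = -4$ ($C{\left(j,l \right)} = -2 - 2 = -4$)
$C{\left(-6,1 \right)} \left(-16 + 6\right) 33 - 9303 = - 4 \left(-16 + 6\right) 33 - 9303 = \left(-4\right) \left(-10\right) 33 - 9303 = 40 \cdot 33 - 9303 = 1320 - 9303 = -7983$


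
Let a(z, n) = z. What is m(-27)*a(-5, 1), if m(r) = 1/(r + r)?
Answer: 5/54 ≈ 0.092593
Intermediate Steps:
m(r) = 1/(2*r)
m(-27)*a(-5, 1) = ((½)/(-27))*(-5) = ((½)*(-1/27))*(-5) = -1/54*(-5) = 5/54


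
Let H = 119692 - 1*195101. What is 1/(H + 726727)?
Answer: 1/651318 ≈ 1.5353e-6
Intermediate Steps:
H = -75409 (H = 119692 - 195101 = -75409)
1/(H + 726727) = 1/(-75409 + 726727) = 1/651318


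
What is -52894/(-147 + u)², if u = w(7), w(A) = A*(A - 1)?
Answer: -52894/11025 ≈ -4.7976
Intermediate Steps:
w(A) = A*(-1 + A)
u = 42 (u = 7*(-1 + 7) = 7*6 = 42)
-52894/(-147 + u)² = -52894/(-147 + 42)² = -52894/((-105)²) = -52894/11025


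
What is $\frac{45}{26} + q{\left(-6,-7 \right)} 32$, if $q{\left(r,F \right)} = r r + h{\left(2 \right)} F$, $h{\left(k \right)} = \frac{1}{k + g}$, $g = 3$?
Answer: $\frac{144161}{130} \approx 1108.9$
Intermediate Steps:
$h{\left(k \right)} = \frac{1}{3 + k}$ ($h{\left(k \right)} = \frac{1}{k + 3} = \frac{1}{3 + k}$)
$q{\left(r,F \right)} = r^{2} + \frac{F}{5}$ ($q{\left(r,F \right)} = r r + \frac{F}{3 + 2} = r^{2} + \frac{F}{5}$)
$\frac{45}{26} + q{\left(-6,-7 \right)} 32 = \frac{45}{26} + \left(\left(-6\right)^{2} + \frac{1}{5} \left(-7\right)\right) 32 = 45 \cdot \frac{1}{26} + \left(36 - \frac{7}{5}\right) 32 = \frac{45}{26} + \frac{173}{5} \cdot 32 = \frac{45}{26} + \frac{5536}{5} = \frac{144161}{130}$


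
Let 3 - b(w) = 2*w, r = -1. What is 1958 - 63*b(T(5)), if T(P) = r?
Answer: 1643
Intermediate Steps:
T(P) = -1
b(w) = 3 - 2*w
1958 - 63*b(T(5)) = 1958 - 63*(3 - 2*(-1)) = 1958 - 63*(3 + 2) = 1958 - 63*5 = 1958 - 1*315 = 1958 - 315 = 1643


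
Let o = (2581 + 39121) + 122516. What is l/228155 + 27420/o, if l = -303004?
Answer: -21751350386/18733578895 ≈ -1.1611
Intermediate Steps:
o = 164218 (o = 41702 + 122516 = 164218)
l/228155 + 27420/o = -303004/228155 + 27420/164218 = -303004*1/228155 + 27420*(1/164218) = -303004/228155 + 13710/82109 = -21751350386/18733578895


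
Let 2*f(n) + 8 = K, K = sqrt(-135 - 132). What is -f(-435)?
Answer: 4 - I*sqrt(267)/2 ≈ 4.0 - 8.1701*I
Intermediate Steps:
K = I*sqrt(267) (K = sqrt(-267) = I*sqrt(267) ≈ 16.34*I)
f(n) = -4 + I*sqrt(267)/2 (f(n) = -4 + (I*sqrt(267))/2 = -4 + I*sqrt(267)/2)
-f(-435) = -(-4 + I*sqrt(267)/2) = 4 - I*sqrt(267)/2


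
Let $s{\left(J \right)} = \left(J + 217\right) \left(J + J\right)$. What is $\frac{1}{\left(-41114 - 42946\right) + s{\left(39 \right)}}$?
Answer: $- \frac{1}{64092} \approx -1.5603 \cdot 10^{-5}$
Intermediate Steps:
$s{\left(J \right)} = 2 J \left(217 + J\right)$ ($s{\left(J \right)} = \left(217 + J\right) 2 J = 2 J \left(217 + J\right)$)
$\frac{1}{\left(-41114 - 42946\right) + s{\left(39 \right)}} = \frac{1}{\left(-41114 - 42946\right) + 2 \cdot 39 \left(217 + 39\right)} = \frac{1}{-84060 + 2 \cdot 39 \cdot 256} = \frac{1}{-84060 + 19968} = \frac{1}{-64092} = - \frac{1}{64092}$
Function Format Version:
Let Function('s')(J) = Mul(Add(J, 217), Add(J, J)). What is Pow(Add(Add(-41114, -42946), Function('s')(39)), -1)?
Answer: Rational(-1, 64092) ≈ -1.5603e-5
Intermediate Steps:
Function('s')(J) = Mul(2, J, Add(217, J)) (Function('s')(J) = Mul(Add(217, J), Mul(2, J)) = Mul(2, J, Add(217, J)))
Pow(Add(Add(-41114, -42946), Function('s')(39)), -1) = Pow(Add(Add(-41114, -42946), Mul(2, 39, Add(217, 39))), -1) = Pow(Add(-84060, Mul(2, 39, 256)), -1) = Pow(Add(-84060, 19968), -1) = Pow(-64092, -1) = Rational(-1, 64092)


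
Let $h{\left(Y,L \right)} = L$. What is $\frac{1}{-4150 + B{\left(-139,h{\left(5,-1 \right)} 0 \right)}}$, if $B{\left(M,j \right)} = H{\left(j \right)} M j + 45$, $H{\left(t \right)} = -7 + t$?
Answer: $- \frac{1}{4105} \approx -0.00024361$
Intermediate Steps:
$B{\left(M,j \right)} = 45 + M j \left(-7 + j\right)$ ($B{\left(M,j \right)} = \left(-7 + j\right) M j + 45 = M \left(-7 + j\right) j + 45 = M j \left(-7 + j\right) + 45 = 45 + M j \left(-7 + j\right)$)
$\frac{1}{-4150 + B{\left(-139,h{\left(5,-1 \right)} 0 \right)}} = \frac{1}{-4150 + \left(45 - 139 \left(\left(-1\right) 0\right) \left(-7 - 0\right)\right)} = \frac{1}{-4150 + \left(45 - 0 \left(-7 + 0\right)\right)} = \frac{1}{-4150 + \left(45 - 0 \left(-7\right)\right)} = \frac{1}{-4150 + \left(45 + 0\right)} = \frac{1}{-4150 + 45} = \frac{1}{-4105} = - \frac{1}{4105}$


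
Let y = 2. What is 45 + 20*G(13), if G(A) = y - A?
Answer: -175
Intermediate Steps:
G(A) = 2 - A
45 + 20*G(13) = 45 + 20*(2 - 1*13) = 45 + 20*(2 - 13) = 45 + 20*(-11) = 45 - 220 = -175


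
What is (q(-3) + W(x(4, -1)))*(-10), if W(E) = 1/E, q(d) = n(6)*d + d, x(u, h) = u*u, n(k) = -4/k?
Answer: 75/8 ≈ 9.3750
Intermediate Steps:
x(u, h) = u**2
q(d) = d/3 (q(d) = (-4/6)*d + d = (-4*1/6)*d + d = -2*d/3 + d = d/3)
(q(-3) + W(x(4, -1)))*(-10) = ((1/3)*(-3) + 1/(4**2))*(-10) = (-1 + 1/16)*(-10) = -15/16*(-10) = 75/8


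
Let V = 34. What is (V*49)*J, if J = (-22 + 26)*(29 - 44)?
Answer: -99960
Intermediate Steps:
J = -60 (J = 4*(-15) = -60)
(V*49)*J = (34*49)*(-60) = 1666*(-60) = -99960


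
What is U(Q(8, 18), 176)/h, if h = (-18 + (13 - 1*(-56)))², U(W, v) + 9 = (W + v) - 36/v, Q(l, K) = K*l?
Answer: 13675/114444 ≈ 0.11949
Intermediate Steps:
U(W, v) = -9 + W + v - 36/v (U(W, v) = -9 + ((W + v) - 36/v) = -9 + (W + v - 36/v) = -9 + W + v - 36/v)
h = 2601 (h = (-18 + (13 + 56))² = (-18 + 69)² = 51² = 2601)
U(Q(8, 18), 176)/h = (-9 + 18*8 + 176 - 36/176)/2601 = (-9 + 144 + 176 - 36*1/176)*(1/2601) = (-9 + 144 + 176 - 9/44)*(1/2601) = (13675/44)*(1/2601) = 13675/114444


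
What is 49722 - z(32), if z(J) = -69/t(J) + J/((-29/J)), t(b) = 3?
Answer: 1443629/29 ≈ 49780.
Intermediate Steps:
z(J) = -23 - J**2/29 (z(J) = -69/3 + J/((-29/J)) = -69*1/3 + J*(-J/29) = -23 - J**2/29)
49722 - z(32) = 49722 - (-23 - 1/29*32**2) = 49722 - (-23 - 1/29*1024) = 49722 - (-23 - 1024/29) = 49722 - 1*(-1691/29) = 49722 + 1691/29 = 1443629/29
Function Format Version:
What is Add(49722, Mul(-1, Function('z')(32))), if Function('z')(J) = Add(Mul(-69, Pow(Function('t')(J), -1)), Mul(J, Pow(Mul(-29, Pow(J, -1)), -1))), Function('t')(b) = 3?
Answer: Rational(1443629, 29) ≈ 49780.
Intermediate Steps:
Function('z')(J) = Add(-23, Mul(Rational(-1, 29), Pow(J, 2))) (Function('z')(J) = Add(Mul(-69, Pow(3, -1)), Mul(J, Pow(Mul(-29, Pow(J, -1)), -1))) = Add(Mul(-69, Rational(1, 3)), Mul(J, Mul(Rational(-1, 29), J))) = Add(-23, Mul(Rational(-1, 29), Pow(J, 2))))
Add(49722, Mul(-1, Function('z')(32))) = Add(49722, Mul(-1, Add(-23, Mul(Rational(-1, 29), Pow(32, 2))))) = Add(49722, Mul(-1, Add(-23, Mul(Rational(-1, 29), 1024)))) = Add(49722, Mul(-1, Add(-23, Rational(-1024, 29)))) = Add(49722, Mul(-1, Rational(-1691, 29))) = Add(49722, Rational(1691, 29)) = Rational(1443629, 29)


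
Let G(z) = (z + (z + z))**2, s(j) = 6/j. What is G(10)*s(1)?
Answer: 5400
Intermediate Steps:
G(z) = 9*z**2 (G(z) = (z + 2*z)**2 = (3*z)**2 = 9*z**2)
G(10)*s(1) = (9*10**2)*(6/1) = (9*100)*(6*1) = 900*6 = 5400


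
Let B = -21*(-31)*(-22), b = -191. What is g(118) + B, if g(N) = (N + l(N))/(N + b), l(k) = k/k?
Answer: -1045625/73 ≈ -14324.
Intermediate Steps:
l(k) = 1
g(N) = (1 + N)/(-191 + N) (g(N) = (N + 1)/(N - 191) = (1 + N)/(-191 + N))
B = -14322 (B = 651*(-22) = -14322)
g(118) + B = (1 + 118)/(-191 + 118) - 14322 = 119/(-73) - 14322 = -1/73*119 - 14322 = -119/73 - 14322 = -1045625/73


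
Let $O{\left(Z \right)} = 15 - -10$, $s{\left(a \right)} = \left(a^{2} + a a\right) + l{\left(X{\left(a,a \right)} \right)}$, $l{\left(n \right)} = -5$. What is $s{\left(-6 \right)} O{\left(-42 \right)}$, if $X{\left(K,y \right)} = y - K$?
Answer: $1675$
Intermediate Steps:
$s{\left(a \right)} = -5 + 2 a^{2}$ ($s{\left(a \right)} = \left(a^{2} + a a\right) - 5 = \left(a^{2} + a^{2}\right) - 5 = 2 a^{2} - 5 = -5 + 2 a^{2}$)
$O{\left(Z \right)} = 25$ ($O{\left(Z \right)} = 15 + 10 = 25$)
$s{\left(-6 \right)} O{\left(-42 \right)} = \left(-5 + 2 \left(-6\right)^{2}\right) 25 = \left(-5 + 2 \cdot 36\right) 25 = \left(-5 + 72\right) 25 = 67 \cdot 25 = 1675$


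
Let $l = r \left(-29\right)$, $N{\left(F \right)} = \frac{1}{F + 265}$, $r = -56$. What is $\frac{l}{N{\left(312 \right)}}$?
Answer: $937048$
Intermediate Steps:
$N{\left(F \right)} = \frac{1}{265 + F}$
$l = 1624$ ($l = \left(-56\right) \left(-29\right) = 1624$)
$\frac{l}{N{\left(312 \right)}} = \frac{1624}{\frac{1}{265 + 312}} = \frac{1624}{\frac{1}{577}} = 1624 \frac{1}{\frac{1}{577}} = 1624 \cdot 577 = 937048$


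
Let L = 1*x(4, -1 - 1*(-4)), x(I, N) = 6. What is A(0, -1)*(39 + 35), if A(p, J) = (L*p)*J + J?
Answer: -74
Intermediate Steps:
L = 6 (L = 1*6 = 6)
A(p, J) = J + 6*J*p (A(p, J) = (6*p)*J + J = 6*J*p + J = J + 6*J*p)
A(0, -1)*(39 + 35) = (-(1 + 6*0))*(39 + 35) = -(1 + 0)*74 = -1*1*74 = -1*74 = -74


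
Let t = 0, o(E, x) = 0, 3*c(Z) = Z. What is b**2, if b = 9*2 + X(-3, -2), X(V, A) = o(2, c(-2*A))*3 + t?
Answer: 324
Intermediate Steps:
c(Z) = Z/3
X(V, A) = 0 (X(V, A) = 0*3 + 0 = 0 + 0 = 0)
b = 18 (b = 9*2 + 0 = 18 + 0 = 18)
b**2 = 18**2 = 324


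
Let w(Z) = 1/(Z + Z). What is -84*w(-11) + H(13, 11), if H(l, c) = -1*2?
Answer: 20/11 ≈ 1.8182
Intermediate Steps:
H(l, c) = -2
w(Z) = 1/(2*Z)
-84*w(-11) + H(13, 11) = -42/(-11) - 2 = -42*(-1)/11 - 2 = -84*(-1/22) - 2 = 42/11 - 2 = 20/11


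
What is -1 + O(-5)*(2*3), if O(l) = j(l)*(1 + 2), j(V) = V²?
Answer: 449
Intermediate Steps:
O(l) = 3*l² (O(l) = l²*(1 + 2) = l²*3 = 3*l²)
-1 + O(-5)*(2*3) = -1 + (3*(-5)²)*(2*3) = -1 + (3*25)*6 = -1 + 75*6 = -1 + 450 = 449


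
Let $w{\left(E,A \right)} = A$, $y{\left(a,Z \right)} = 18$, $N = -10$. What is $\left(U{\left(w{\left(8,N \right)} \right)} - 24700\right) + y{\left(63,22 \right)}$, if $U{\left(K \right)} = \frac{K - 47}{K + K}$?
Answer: $- \frac{493583}{20} \approx -24679.0$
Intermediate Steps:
$U{\left(K \right)} = \frac{-47 + K}{2 K}$
$\left(U{\left(w{\left(8,N \right)} \right)} - 24700\right) + y{\left(63,22 \right)} = \left(\frac{-47 - 10}{2 \left(-10\right)} - 24700\right) + 18 = \left(\frac{1}{2} \left(- \frac{1}{10}\right) \left(-57\right) - 24700\right) + 18 = \left(\frac{57}{20} - 24700\right) + 18 = - \frac{493943}{20} + 18 = - \frac{493583}{20}$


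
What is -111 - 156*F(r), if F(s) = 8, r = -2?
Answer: -1359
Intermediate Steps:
-111 - 156*F(r) = -111 - 156*8 = -111 - 1248 = -1359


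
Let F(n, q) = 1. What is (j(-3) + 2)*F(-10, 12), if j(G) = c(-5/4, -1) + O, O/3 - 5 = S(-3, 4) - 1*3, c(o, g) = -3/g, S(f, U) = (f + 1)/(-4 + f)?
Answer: 83/7 ≈ 11.857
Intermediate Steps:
S(f, U) = (1 + f)/(-4 + f)
O = 48/7 (O = 15 + 3*((1 - 3)/(-4 - 3) - 1*3) = 15 + 3*(-2/(-7) - 3) = 15 + 3*(-⅐*(-2) - 3) = 15 + 3*(2/7 - 3) = 15 + 3*(-19/7) = 15 - 57/7 = 48/7 ≈ 6.8571)
j(G) = 69/7 (j(G) = -3/(-1) + 48/7 = -3*(-1) + 48/7 = 3 + 48/7 = 69/7)
(j(-3) + 2)*F(-10, 12) = (69/7 + 2)*1 = (83/7)*1 = 83/7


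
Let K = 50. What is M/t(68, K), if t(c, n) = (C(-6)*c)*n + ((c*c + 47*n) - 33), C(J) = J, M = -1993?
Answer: 1993/13459 ≈ 0.14808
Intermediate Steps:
t(c, n) = -33 + c² + 47*n - 6*c*n (t(c, n) = (-6*c)*n + ((c*c + 47*n) - 33) = -6*c*n + ((c² + 47*n) - 33) = -6*c*n + (-33 + c² + 47*n) = -33 + c² + 47*n - 6*c*n)
M/t(68, K) = -1993/(-33 + 68² + 47*50 - 6*68*50) = -1993/(-33 + 4624 + 2350 - 20400) = -1993/(-13459) = -1993*(-1/13459) = 1993/13459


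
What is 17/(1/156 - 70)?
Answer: -2652/10919 ≈ -0.24288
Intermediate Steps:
17/(1/156 - 70) = 17/(-10919/156) = -156/10919*17 = -2652/10919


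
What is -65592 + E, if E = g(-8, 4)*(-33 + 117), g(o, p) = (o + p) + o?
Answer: -66600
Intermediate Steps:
g(o, p) = p + 2*o
E = -1008 (E = (4 + 2*(-8))*(-33 + 117) = (4 - 16)*84 = -12*84 = -1008)
-65592 + E = -65592 - 1008 = -66600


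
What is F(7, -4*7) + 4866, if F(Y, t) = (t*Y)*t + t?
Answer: 10326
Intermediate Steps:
F(Y, t) = t + Y*t² (F(Y, t) = (Y*t)*t + t = Y*t² + t = t + Y*t²)
F(7, -4*7) + 4866 = (-4*7)*(1 + 7*(-4*7)) + 4866 = -28*(1 + 7*(-28)) + 4866 = -28*(1 - 196) + 4866 = -28*(-195) + 4866 = 5460 + 4866 = 10326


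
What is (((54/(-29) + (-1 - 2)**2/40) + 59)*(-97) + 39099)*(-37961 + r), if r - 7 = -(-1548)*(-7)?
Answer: -189794871077/116 ≈ -1.6362e+9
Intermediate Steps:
r = -10829 (r = 7 - (-1548)*(-7) = 7 - 129*84 = 7 - 10836 = -10829)
(((54/(-29) + (-1 - 2)**2/40) + 59)*(-97) + 39099)*(-37961 + r) = (((54/(-29) + (-1 - 2)**2/40) + 59)*(-97) + 39099)*(-37961 - 10829) = (((54*(-1/29) + (-3)**2*(1/40)) + 59)*(-97) + 39099)*(-48790) = (((-54/29 + 9*(1/40)) + 59)*(-97) + 39099)*(-48790) = (((-54/29 + 9/40) + 59)*(-97) + 39099)*(-48790) = ((-1899/1160 + 59)*(-97) + 39099)*(-48790) = ((66541/1160)*(-97) + 39099)*(-48790) = (-6454477/1160 + 39099)*(-48790) = (38900363/1160)*(-48790) = -189794871077/116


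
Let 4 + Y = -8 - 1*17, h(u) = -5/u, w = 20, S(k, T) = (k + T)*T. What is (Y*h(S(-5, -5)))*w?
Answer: 58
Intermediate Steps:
S(k, T) = T*(T + k) (S(k, T) = (T + k)*T = T*(T + k))
Y = -29 (Y = -4 + (-8 - 1*17) = -4 + (-8 - 17) = -4 - 25 = -29)
(Y*h(S(-5, -5)))*w = -(-145)/((-5*(-5 - 5)))*20 = -(-145)/((-5*(-10)))*20 = -(-145)/50*20 = -29*(-1/10)*20 = (29/10)*20 = 58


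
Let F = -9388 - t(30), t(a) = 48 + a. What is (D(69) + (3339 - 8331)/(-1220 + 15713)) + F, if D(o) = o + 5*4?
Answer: -45301951/4831 ≈ -9377.3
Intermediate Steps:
D(o) = 20 + o (D(o) = o + 20 = 20 + o)
F = -9466 (F = -9388 - (48 + 30) = -9388 - 1*78 = -9388 - 78 = -9466)
(D(69) + (3339 - 8331)/(-1220 + 15713)) + F = ((20 + 69) + (3339 - 8331)/(-1220 + 15713)) - 9466 = (89 - 4992/14493) - 9466 = (89 - 4992*1/14493) - 9466 = (89 - 1664/4831) - 9466 = 428295/4831 - 9466 = -45301951/4831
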